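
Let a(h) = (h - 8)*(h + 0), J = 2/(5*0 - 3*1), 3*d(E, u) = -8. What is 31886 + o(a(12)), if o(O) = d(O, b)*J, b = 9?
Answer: 286990/9 ≈ 31888.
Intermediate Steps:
d(E, u) = -8/3 (d(E, u) = (⅓)*(-8) = -8/3)
J = -⅔ (J = 2/(0 - 3) = 2/(-3) = 2*(-⅓) = -⅔ ≈ -0.66667)
a(h) = h*(-8 + h) (a(h) = (-8 + h)*h = h*(-8 + h))
o(O) = 16/9 (o(O) = -8/3*(-⅔) = 16/9)
31886 + o(a(12)) = 31886 + 16/9 = 286990/9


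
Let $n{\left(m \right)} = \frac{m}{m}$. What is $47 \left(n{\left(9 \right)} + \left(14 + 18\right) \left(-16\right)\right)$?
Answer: $-24017$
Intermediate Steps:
$n{\left(m \right)} = 1$
$47 \left(n{\left(9 \right)} + \left(14 + 18\right) \left(-16\right)\right) = 47 \left(1 + \left(14 + 18\right) \left(-16\right)\right) = 47 \left(1 + 32 \left(-16\right)\right) = 47 \left(1 - 512\right) = 47 \left(-511\right) = -24017$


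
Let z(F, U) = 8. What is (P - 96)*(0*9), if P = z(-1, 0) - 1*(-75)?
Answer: 0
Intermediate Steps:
P = 83 (P = 8 - 1*(-75) = 8 + 75 = 83)
(P - 96)*(0*9) = (83 - 96)*(0*9) = -13*0 = 0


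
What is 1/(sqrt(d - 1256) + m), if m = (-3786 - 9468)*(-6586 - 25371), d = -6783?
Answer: 423558078/179401445439062123 - I*sqrt(8039)/179401445439062123 ≈ 2.361e-9 - 4.9978e-16*I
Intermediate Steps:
m = 423558078 (m = -13254*(-31957) = 423558078)
1/(sqrt(d - 1256) + m) = 1/(sqrt(-6783 - 1256) + 423558078) = 1/(sqrt(-8039) + 423558078) = 1/(I*sqrt(8039) + 423558078) = 1/(423558078 + I*sqrt(8039))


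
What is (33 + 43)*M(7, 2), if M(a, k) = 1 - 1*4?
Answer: -228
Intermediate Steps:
M(a, k) = -3 (M(a, k) = 1 - 4 = -3)
(33 + 43)*M(7, 2) = (33 + 43)*(-3) = 76*(-3) = -228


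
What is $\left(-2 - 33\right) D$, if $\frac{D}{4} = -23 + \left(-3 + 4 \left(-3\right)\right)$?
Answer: $5320$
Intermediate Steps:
$D = -152$ ($D = 4 \left(-23 + \left(-3 + 4 \left(-3\right)\right)\right) = 4 \left(-23 - 15\right) = 4 \left(-38\right) = -152$)
$\left(-2 - 33\right) D = \left(-2 - 33\right) \left(-152\right) = \left(-35\right) \left(-152\right) = 5320$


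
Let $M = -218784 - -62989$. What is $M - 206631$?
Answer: $-362426$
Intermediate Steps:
$M = -155795$ ($M = -218784 + 62989 = -155795$)
$M - 206631 = -155795 - 206631 = -362426$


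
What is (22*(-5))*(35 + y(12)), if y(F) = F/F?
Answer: -3960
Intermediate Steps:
y(F) = 1
(22*(-5))*(35 + y(12)) = (22*(-5))*(35 + 1) = -110*36 = -3960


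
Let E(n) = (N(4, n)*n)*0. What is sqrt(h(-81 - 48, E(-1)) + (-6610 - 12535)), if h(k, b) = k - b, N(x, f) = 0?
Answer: I*sqrt(19274) ≈ 138.83*I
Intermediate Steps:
E(n) = 0 (E(n) = (0*n)*0 = 0*0 = 0)
sqrt(h(-81 - 48, E(-1)) + (-6610 - 12535)) = sqrt(((-81 - 48) - 1*0) + (-6610 - 12535)) = sqrt((-129 + 0) - 19145) = sqrt(-129 - 19145) = sqrt(-19274) = I*sqrt(19274)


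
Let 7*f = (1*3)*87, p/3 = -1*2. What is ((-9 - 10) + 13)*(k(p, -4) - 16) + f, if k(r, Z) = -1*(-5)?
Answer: 723/7 ≈ 103.29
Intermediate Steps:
p = -6 (p = 3*(-1*2) = 3*(-2) = -6)
k(r, Z) = 5
f = 261/7 (f = ((1*3)*87)/7 = (3*87)/7 = (⅐)*261 = 261/7 ≈ 37.286)
((-9 - 10) + 13)*(k(p, -4) - 16) + f = ((-9 - 10) + 13)*(5 - 16) + 261/7 = (-19 + 13)*(-11) + 261/7 = -6*(-11) + 261/7 = 66 + 261/7 = 723/7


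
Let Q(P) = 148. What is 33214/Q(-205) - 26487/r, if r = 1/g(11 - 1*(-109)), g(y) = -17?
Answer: 33337253/74 ≈ 4.5050e+5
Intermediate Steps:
r = -1/17 (r = 1/(-17) = -1/17 ≈ -0.058824)
33214/Q(-205) - 26487/r = 33214/148 - 26487/(-1/17) = 33214*(1/148) - 26487*(-17) = 16607/74 + 450279 = 33337253/74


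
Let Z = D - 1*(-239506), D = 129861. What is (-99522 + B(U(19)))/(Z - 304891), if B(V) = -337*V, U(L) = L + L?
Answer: -28082/16119 ≈ -1.7422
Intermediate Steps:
U(L) = 2*L
Z = 369367 (Z = 129861 - 1*(-239506) = 129861 + 239506 = 369367)
(-99522 + B(U(19)))/(Z - 304891) = (-99522 - 674*19)/(369367 - 304891) = (-99522 - 337*38)/64476 = (-99522 - 12806)*(1/64476) = -112328*1/64476 = -28082/16119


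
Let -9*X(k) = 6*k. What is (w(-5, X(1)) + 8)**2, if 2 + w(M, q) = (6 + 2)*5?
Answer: 2116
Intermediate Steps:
X(k) = -2*k/3
w(M, q) = 38 (w(M, q) = -2 + (6 + 2)*5 = -2 + 8*5 = -2 + 40 = 38)
(w(-5, X(1)) + 8)**2 = (38 + 8)**2 = 46**2 = 2116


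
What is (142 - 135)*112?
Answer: 784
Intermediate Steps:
(142 - 135)*112 = 7*112 = 784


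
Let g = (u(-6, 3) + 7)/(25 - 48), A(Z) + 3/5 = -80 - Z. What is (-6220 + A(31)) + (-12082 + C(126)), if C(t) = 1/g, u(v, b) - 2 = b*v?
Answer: -828497/45 ≈ -18411.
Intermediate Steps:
u(v, b) = 2 + b*v
A(Z) = -403/5 - Z (A(Z) = -⅗ + (-80 - Z) = -403/5 - Z)
g = 9/23 (g = ((2 + 3*(-6)) + 7)/(25 - 48) = ((2 - 18) + 7)/(-23) = (-16 + 7)*(-1/23) = -9*(-1/23) = 9/23 ≈ 0.39130)
C(t) = 23/9 (C(t) = 1/(9/23) = 23/9)
(-6220 + A(31)) + (-12082 + C(126)) = (-6220 + (-403/5 - 1*31)) + (-12082 + 23/9) = (-6220 + (-403/5 - 31)) - 108715/9 = (-6220 - 558/5) - 108715/9 = -31658/5 - 108715/9 = -828497/45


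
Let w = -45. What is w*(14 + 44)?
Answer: -2610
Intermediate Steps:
w*(14 + 44) = -45*(14 + 44) = -45*58 = -2610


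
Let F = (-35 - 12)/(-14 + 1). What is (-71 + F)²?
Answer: 767376/169 ≈ 4540.7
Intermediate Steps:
F = 47/13 (F = -47/(-13) = -47*(-1/13) = 47/13 ≈ 3.6154)
(-71 + F)² = (-71 + 47/13)² = (-876/13)² = 767376/169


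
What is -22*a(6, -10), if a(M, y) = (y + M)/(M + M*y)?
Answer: -44/27 ≈ -1.6296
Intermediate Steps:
a(M, y) = (M + y)/(M + M*y)
-22*a(6, -10) = -22*(6 - 10)/(6*(1 - 10)) = -11*(-4)/(3*(-9)) = -11*(-1)*(-4)/(3*9) = -22*2/27 = -44/27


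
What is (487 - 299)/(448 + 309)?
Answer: 188/757 ≈ 0.24835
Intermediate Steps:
(487 - 299)/(448 + 309) = 188/757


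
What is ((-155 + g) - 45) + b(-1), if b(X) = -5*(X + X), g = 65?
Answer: -125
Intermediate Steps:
b(X) = -10*X
((-155 + g) - 45) + b(-1) = ((-155 + 65) - 45) - 10*(-1) = (-90 - 45) + 10 = -135 + 10 = -125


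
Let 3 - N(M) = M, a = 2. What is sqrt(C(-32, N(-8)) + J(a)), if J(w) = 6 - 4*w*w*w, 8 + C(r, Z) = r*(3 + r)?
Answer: sqrt(894) ≈ 29.900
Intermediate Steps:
N(M) = 3 - M
C(r, Z) = -8 + r*(3 + r)
J(w) = 6 - 4*w**3 (J(w) = 6 - 4*w**2*w = 6 - 4*w**3)
sqrt(C(-32, N(-8)) + J(a)) = sqrt((-8 + (-32)**2 + 3*(-32)) + (6 - 4*2**3)) = sqrt((-8 + 1024 - 96) + (6 - 4*8)) = sqrt(920 + (6 - 32)) = sqrt(920 - 26) = sqrt(894)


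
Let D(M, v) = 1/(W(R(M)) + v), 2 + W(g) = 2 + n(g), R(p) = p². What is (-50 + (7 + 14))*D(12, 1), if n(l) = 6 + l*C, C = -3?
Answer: 29/425 ≈ 0.068235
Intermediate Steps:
n(l) = 6 - 3*l (n(l) = 6 + l*(-3) = 6 - 3*l)
W(g) = 6 - 3*g (W(g) = -2 + (2 + (6 - 3*g)) = -2 + (8 - 3*g) = 6 - 3*g)
D(M, v) = 1/(6 + v - 3*M²) (D(M, v) = 1/((6 - 3*M²) + v) = 1/(6 + v - 3*M²))
(-50 + (7 + 14))*D(12, 1) = (-50 + (7 + 14))/(6 + 1 - 3*12²) = (-50 + 21)/(6 + 1 - 3*144) = -29/(6 + 1 - 432) = -29/(-425) = -29*(-1/425) = 29/425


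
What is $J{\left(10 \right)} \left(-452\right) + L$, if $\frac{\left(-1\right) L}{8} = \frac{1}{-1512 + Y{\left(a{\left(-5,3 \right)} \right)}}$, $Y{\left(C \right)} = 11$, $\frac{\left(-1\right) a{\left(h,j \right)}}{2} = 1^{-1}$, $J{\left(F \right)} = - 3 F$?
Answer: $\frac{20353568}{1501} \approx 13560.0$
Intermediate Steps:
$a{\left(h,j \right)} = -2$ ($a{\left(h,j \right)} = - \frac{2}{1} = \left(-2\right) 1 = -2$)
$L = \frac{8}{1501}$ ($L = - \frac{8}{-1512 + 11} = - \frac{8}{-1501} = \left(-8\right) \left(- \frac{1}{1501}\right) = \frac{8}{1501} \approx 0.0053298$)
$J{\left(10 \right)} \left(-452\right) + L = \left(-3\right) 10 \left(-452\right) + \frac{8}{1501} = \left(-30\right) \left(-452\right) + \frac{8}{1501} = 13560 + \frac{8}{1501} = \frac{20353568}{1501}$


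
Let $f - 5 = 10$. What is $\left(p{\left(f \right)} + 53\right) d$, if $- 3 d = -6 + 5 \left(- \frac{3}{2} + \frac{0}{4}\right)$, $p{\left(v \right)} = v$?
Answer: $306$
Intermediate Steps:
$f = 15$ ($f = 5 + 10 = 15$)
$d = \frac{9}{2}$ ($d = - \frac{-6 + 5 \left(- \frac{3}{2} + \frac{0}{4}\right)}{3} = - \frac{-6 + 5 \left(\left(-3\right) \frac{1}{2} + 0 \cdot \frac{1}{4}\right)}{3} = - \frac{-6 + 5 \left(- \frac{3}{2} + 0\right)}{3} = - \frac{-6 + 5 \left(- \frac{3}{2}\right)}{3} = - \frac{-6 - \frac{15}{2}}{3} = \left(- \frac{1}{3}\right) \left(- \frac{27}{2}\right) = \frac{9}{2} \approx 4.5$)
$\left(p{\left(f \right)} + 53\right) d = \left(15 + 53\right) \frac{9}{2} = 68 \cdot \frac{9}{2} = 306$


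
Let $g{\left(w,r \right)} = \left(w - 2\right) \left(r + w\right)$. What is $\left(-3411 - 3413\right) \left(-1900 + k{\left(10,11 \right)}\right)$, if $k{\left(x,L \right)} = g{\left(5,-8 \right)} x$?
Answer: $13579760$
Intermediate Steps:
$g{\left(w,r \right)} = \left(-2 + w\right) \left(r + w\right)$
$k{\left(x,L \right)} = - 9 x$ ($k{\left(x,L \right)} = \left(5^{2} - -16 - 10 - 40\right) x = \left(25 + 16 - 10 - 40\right) x = - 9 x$)
$\left(-3411 - 3413\right) \left(-1900 + k{\left(10,11 \right)}\right) = \left(-3411 - 3413\right) \left(-1900 - 90\right) = - 6824 \left(-1900 - 90\right) = \left(-6824\right) \left(-1990\right) = 13579760$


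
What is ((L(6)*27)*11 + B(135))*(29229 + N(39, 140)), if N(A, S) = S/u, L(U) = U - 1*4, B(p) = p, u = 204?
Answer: 362243502/17 ≈ 2.1308e+7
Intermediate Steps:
L(U) = -4 + U (L(U) = U - 4 = -4 + U)
N(A, S) = S/204
((L(6)*27)*11 + B(135))*(29229 + N(39, 140)) = (((-4 + 6)*27)*11 + 135)*(29229 + (1/204)*140) = ((2*27)*11 + 135)*(29229 + 35/51) = (54*11 + 135)*(1490714/51) = (594 + 135)*(1490714/51) = 729*(1490714/51) = 362243502/17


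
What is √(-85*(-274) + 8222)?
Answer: 2*√7878 ≈ 177.52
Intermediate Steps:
√(-85*(-274) + 8222) = √(23290 + 8222) = √31512 = 2*√7878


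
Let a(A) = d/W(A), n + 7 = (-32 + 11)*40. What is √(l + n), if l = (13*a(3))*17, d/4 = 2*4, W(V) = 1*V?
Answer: √13593/3 ≈ 38.863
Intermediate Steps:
W(V) = V
d = 32 (d = 4*(2*4) = 4*8 = 32)
n = -847 (n = -7 + (-32 + 11)*40 = -7 - 21*40 = -7 - 840 = -847)
a(A) = 32/A
l = 7072/3 (l = (13*(32/3))*17 = (416/3)*17 = 7072/3 ≈ 2357.3)
√(l + n) = √(7072/3 - 847) = √(4531/3) = √13593/3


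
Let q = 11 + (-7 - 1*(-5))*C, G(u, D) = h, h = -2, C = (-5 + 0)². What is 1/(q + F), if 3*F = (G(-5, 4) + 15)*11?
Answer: 3/26 ≈ 0.11538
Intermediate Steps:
C = 25 (C = (-5)² = 25)
G(u, D) = -2
q = -39 (q = 11 + (-7 - 1*(-5))*25 = 11 + (-7 + 5)*25 = 11 - 2*25 = 11 - 50 = -39)
F = 143/3 (F = ((-2 + 15)*11)/3 = (13*11)/3 = (⅓)*143 = 143/3 ≈ 47.667)
1/(q + F) = 1/(-39 + 143/3) = 1/(26/3) = 3/26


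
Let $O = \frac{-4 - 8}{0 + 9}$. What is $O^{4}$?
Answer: $\frac{256}{81} \approx 3.1605$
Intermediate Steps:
$O = - \frac{4}{3}$ ($O = - \frac{12}{9} = \left(-12\right) \frac{1}{9} = - \frac{4}{3} \approx -1.3333$)
$O^{4} = \left(- \frac{4}{3}\right)^{4} = \frac{256}{81}$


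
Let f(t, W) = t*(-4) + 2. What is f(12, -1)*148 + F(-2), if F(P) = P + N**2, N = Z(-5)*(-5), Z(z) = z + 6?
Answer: -6785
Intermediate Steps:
Z(z) = 6 + z
N = -5 (N = (6 - 5)*(-5) = 1*(-5) = -5)
F(P) = 25 + P (F(P) = P + (-5)**2 = P + 25 = 25 + P)
f(t, W) = 2 - 4*t (f(t, W) = -4*t + 2 = 2 - 4*t)
f(12, -1)*148 + F(-2) = (2 - 4*12)*148 + (25 - 2) = (2 - 48)*148 + 23 = -46*148 + 23 = -6808 + 23 = -6785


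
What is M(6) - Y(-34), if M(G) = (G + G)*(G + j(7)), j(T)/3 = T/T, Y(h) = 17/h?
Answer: 217/2 ≈ 108.50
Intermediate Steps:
j(T) = 3 (j(T) = 3*(T/T) = 3*1 = 3)
M(G) = 2*G*(3 + G) (M(G) = (G + G)*(G + 3) = (2*G)*(3 + G) = 2*G*(3 + G))
M(6) - Y(-34) = 2*6*(3 + 6) - 17/(-34) = 2*6*9 - 17*(-1)/34 = 108 - 1*(-½) = 108 + ½ = 217/2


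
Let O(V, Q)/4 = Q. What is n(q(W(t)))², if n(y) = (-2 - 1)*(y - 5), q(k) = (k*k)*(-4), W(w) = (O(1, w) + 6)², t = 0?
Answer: 242331489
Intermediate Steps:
O(V, Q) = 4*Q
W(w) = (6 + 4*w)² (W(w) = (4*w + 6)² = (6 + 4*w)²)
q(k) = -4*k² (q(k) = k²*(-4) = -4*k²)
n(y) = 15 - 3*y (n(y) = -3*(-5 + y) = 15 - 3*y)
n(q(W(t)))² = (15 - (-12)*(4*(3 + 2*0)²)²)² = (15 - (-12)*(4*(3 + 0)²)²)² = (15 - (-12)*(4*3²)²)² = (15 - (-12)*(4*9)²)² = (15 - (-12)*36²)² = (15 - (-12)*1296)² = (15 - 3*(-5184))² = (15 + 15552)² = 15567² = 242331489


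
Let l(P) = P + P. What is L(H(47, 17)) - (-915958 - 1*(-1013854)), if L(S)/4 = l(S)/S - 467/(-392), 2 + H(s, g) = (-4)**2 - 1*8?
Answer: -9592557/98 ≈ -97883.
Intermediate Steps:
l(P) = 2*P
H(s, g) = 6 (H(s, g) = -2 + ((-4)**2 - 1*8) = -2 + (16 - 8) = -2 + 8 = 6)
L(S) = 1251/98 (L(S) = 4*((2*S)/S - 467/(-392)) = 4*(2 - 467*(-1/392)) = 4*(2 + 467/392) = 4*(1251/392) = 1251/98)
L(H(47, 17)) - (-915958 - 1*(-1013854)) = 1251/98 - (-915958 - 1*(-1013854)) = 1251/98 - (-915958 + 1013854) = 1251/98 - 1*97896 = 1251/98 - 97896 = -9592557/98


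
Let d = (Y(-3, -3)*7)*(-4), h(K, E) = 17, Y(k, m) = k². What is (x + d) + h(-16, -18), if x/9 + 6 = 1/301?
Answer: -86980/301 ≈ -288.97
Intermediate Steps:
d = -252 (d = ((-3)²*7)*(-4) = (9*7)*(-4) = 63*(-4) = -252)
x = -16245/301 (x = -54 + 9/301 = -16245/301 ≈ -53.970)
(x + d) + h(-16, -18) = (-16245/301 - 252) + 17 = -92097/301 + 17 = -86980/301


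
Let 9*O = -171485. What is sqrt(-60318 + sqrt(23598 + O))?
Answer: sqrt(-542862 + 3*sqrt(40897))/3 ≈ 245.46*I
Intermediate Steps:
O = -171485/9 (O = (1/9)*(-171485) = -171485/9 ≈ -19054.)
sqrt(-60318 + sqrt(23598 + O)) = sqrt(-60318 + sqrt(23598 - 171485/9)) = sqrt(-60318 + sqrt(40897/9)) = sqrt(-60318 + sqrt(40897)/3)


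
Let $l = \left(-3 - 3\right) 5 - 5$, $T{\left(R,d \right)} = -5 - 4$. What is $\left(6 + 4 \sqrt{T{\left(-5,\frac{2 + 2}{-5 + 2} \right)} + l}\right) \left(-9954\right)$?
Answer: $-59724 - 79632 i \sqrt{11} \approx -59724.0 - 2.6411 \cdot 10^{5} i$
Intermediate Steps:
$T{\left(R,d \right)} = -9$ ($T{\left(R,d \right)} = -5 - 4 = -9$)
$l = -35$ ($l = \left(-6\right) 5 - 5 = -30 - 5 = -35$)
$\left(6 + 4 \sqrt{T{\left(-5,\frac{2 + 2}{-5 + 2} \right)} + l}\right) \left(-9954\right) = \left(6 + 4 \sqrt{-9 - 35}\right) \left(-9954\right) = \left(6 + 4 \sqrt{-44}\right) \left(-9954\right) = \left(6 + 4 \cdot 2 i \sqrt{11}\right) \left(-9954\right) = \left(6 + 8 i \sqrt{11}\right) \left(-9954\right) = -59724 - 79632 i \sqrt{11}$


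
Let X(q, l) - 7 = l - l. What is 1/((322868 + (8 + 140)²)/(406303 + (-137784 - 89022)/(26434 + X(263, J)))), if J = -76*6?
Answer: 10742830817/9116116452 ≈ 1.1784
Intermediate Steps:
J = -456
X(q, l) = 7 (X(q, l) = 7 + (l - l) = 7 + 0 = 7)
1/((322868 + (8 + 140)²)/(406303 + (-137784 - 89022)/(26434 + X(263, J)))) = 1/((322868 + (8 + 140)²)/(406303 + (-137784 - 89022)/(26434 + 7))) = 1/((322868 + 148²)/(406303 - 226806/26441)) = 1/((322868 + 21904)/(406303 - 226806*1/26441)) = 1/(344772/(406303 - 226806/26441)) = 1/(344772/(10742830817/26441)) = 1/(344772*(26441/10742830817)) = 1/(9116116452/10742830817) = 10742830817/9116116452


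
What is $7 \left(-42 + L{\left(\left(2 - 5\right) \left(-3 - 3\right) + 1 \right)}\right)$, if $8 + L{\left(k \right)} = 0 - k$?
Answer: $-483$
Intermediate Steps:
$L{\left(k \right)} = -8 - k$ ($L{\left(k \right)} = -8 + \left(0 - k\right) = -8 - k$)
$7 \left(-42 + L{\left(\left(2 - 5\right) \left(-3 - 3\right) + 1 \right)}\right) = 7 \left(-42 - \left(9 + \left(2 - 5\right) \left(-3 - 3\right)\right)\right) = 7 \left(-42 - \left(9 + 18\right)\right) = 7 \left(-42 - 27\right) = 7 \left(-69\right) = -483$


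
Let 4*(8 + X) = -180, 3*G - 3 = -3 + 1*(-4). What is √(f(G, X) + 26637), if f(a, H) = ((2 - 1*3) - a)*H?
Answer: √239574/3 ≈ 163.15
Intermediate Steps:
G = -4/3 (G = 1 + (-3 + 1*(-4))/3 = 1 + (-3 - 4)/3 = 1 + (⅓)*(-7) = 1 - 7/3 = -4/3 ≈ -1.3333)
X = -53 (X = -8 + (¼)*(-180) = -8 - 45 = -53)
f(a, H) = H*(-1 - a) (f(a, H) = ((2 - 3) - a)*H = (-1 - a)*H = H*(-1 - a))
√(f(G, X) + 26637) = √(-1*(-53)*(1 - 4/3) + 26637) = √(-1*(-53)*(-⅓) + 26637) = √(-53/3 + 26637) = √(79858/3) = √239574/3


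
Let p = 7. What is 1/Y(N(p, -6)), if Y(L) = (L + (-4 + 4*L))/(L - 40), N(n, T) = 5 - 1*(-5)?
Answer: -15/23 ≈ -0.65217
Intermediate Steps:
N(n, T) = 10 (N(n, T) = 5 + 5 = 10)
Y(L) = (-4 + 5*L)/(-40 + L)
1/Y(N(p, -6)) = 1/((-4 + 5*10)/(-40 + 10)) = 1/((-4 + 50)/(-30)) = 1/(-1/30*46) = 1/(-23/15) = -15/23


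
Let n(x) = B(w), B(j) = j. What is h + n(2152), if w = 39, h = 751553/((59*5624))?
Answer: 13692377/331816 ≈ 41.265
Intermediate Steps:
h = 751553/331816 ≈ 2.2650
n(x) = 39
h + n(2152) = 751553/331816 + 39 = 13692377/331816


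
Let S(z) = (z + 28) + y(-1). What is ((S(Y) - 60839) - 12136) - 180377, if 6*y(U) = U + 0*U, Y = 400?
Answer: -1517545/6 ≈ -2.5292e+5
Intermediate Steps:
y(U) = U/6 (y(U) = (U + 0*U)/6 = (U + 0)/6 = U/6)
S(z) = 167/6 + z (S(z) = (z + 28) + (⅙)*(-1) = (28 + z) - ⅙ = 167/6 + z)
((S(Y) - 60839) - 12136) - 180377 = (((167/6 + 400) - 60839) - 12136) - 180377 = ((2567/6 - 60839) - 12136) - 180377 = (-362467/6 - 12136) - 180377 = -435283/6 - 180377 = -1517545/6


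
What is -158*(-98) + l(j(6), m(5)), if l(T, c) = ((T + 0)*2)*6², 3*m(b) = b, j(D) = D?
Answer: 15916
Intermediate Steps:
m(b) = b/3
l(T, c) = 72*T (l(T, c) = (T*2)*36 = (2*T)*36 = 72*T)
-158*(-98) + l(j(6), m(5)) = -158*(-98) + 72*6 = 15484 + 432 = 15916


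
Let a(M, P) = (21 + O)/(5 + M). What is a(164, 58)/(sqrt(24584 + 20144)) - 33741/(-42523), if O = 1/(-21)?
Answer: 33741/42523 + 110*sqrt(11182)/19842459 ≈ 0.79406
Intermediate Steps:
O = -1/21 ≈ -0.047619
a(M, P) = 440/(21*(5 + M)) (a(M, P) = (21 - 1/21)/(5 + M) = 440/(21*(5 + M)))
a(164, 58)/(sqrt(24584 + 20144)) - 33741/(-42523) = (440/(21*(5 + 164)))/(sqrt(24584 + 20144)) - 33741/(-42523) = ((440/21)/169)/(sqrt(44728)) - 33741*(-1/42523) = ((440/21)*(1/169))/((2*sqrt(11182))) + 33741/42523 = 440*(sqrt(11182)/22364)/3549 + 33741/42523 = 110*sqrt(11182)/19842459 + 33741/42523 = 33741/42523 + 110*sqrt(11182)/19842459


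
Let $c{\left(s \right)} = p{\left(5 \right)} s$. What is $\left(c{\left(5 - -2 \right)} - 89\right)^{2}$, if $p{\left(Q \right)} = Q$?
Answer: $2916$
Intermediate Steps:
$c{\left(s \right)} = 5 s$
$\left(c{\left(5 - -2 \right)} - 89\right)^{2} = \left(5 \left(5 - -2\right) - 89\right)^{2} = \left(5 \left(5 + 2\right) - 89\right)^{2} = \left(5 \cdot 7 - 89\right)^{2} = \left(35 - 89\right)^{2} = \left(-54\right)^{2} = 2916$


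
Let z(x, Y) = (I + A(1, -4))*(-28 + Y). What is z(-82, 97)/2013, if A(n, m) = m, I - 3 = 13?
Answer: 276/671 ≈ 0.41133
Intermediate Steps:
I = 16 (I = 3 + 13 = 16)
z(x, Y) = -336 + 12*Y (z(x, Y) = (16 - 4)*(-28 + Y) = 12*(-28 + Y) = -336 + 12*Y)
z(-82, 97)/2013 = (-336 + 12*97)/2013 = (-336 + 1164)*(1/2013) = 828*(1/2013) = 276/671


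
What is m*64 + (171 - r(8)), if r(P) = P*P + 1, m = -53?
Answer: -3286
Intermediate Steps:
r(P) = 1 + P**2 (r(P) = P**2 + 1 = 1 + P**2)
m*64 + (171 - r(8)) = -53*64 + (171 - (1 + 8**2)) = -3392 + (171 - (1 + 64)) = -3392 + (171 - 1*65) = -3392 + (171 - 65) = -3392 + 106 = -3286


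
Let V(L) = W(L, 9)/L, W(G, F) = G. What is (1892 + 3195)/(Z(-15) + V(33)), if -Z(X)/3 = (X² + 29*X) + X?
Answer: 5087/676 ≈ 7.5251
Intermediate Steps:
Z(X) = -90*X - 3*X² (Z(X) = -3*((X² + 29*X) + X) = -3*(X² + 30*X) = -90*X - 3*X²)
V(L) = 1 (V(L) = L/L = 1)
(1892 + 3195)/(Z(-15) + V(33)) = (1892 + 3195)/(-3*(-15)*(30 - 15) + 1) = 5087/(-3*(-15)*15 + 1) = 5087/(675 + 1) = 5087/676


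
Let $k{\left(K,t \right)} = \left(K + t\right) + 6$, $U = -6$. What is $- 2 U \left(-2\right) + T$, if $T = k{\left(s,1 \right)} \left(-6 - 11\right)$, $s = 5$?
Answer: $-228$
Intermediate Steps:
$k{\left(K,t \right)} = 6 + K + t$
$T = -204$ ($T = \left(6 + 5 + 1\right) \left(-6 - 11\right) = 12 \left(-17\right) = -204$)
$- 2 U \left(-2\right) + T = \left(-2\right) \left(-6\right) \left(-2\right) - 204 = 12 \left(-2\right) - 204 = -24 - 204 = -228$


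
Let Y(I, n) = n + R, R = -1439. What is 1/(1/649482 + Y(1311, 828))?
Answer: -649482/396833501 ≈ -0.0016367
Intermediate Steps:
Y(I, n) = -1439 + n (Y(I, n) = n - 1439 = -1439 + n)
1/(1/649482 + Y(1311, 828)) = 1/(1/649482 + (-1439 + 828)) = 1/(1/649482 - 611) = 1/(-396833501/649482) = -649482/396833501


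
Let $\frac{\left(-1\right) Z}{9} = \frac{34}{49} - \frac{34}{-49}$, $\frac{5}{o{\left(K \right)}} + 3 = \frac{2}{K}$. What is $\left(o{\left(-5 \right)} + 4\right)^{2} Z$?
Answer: $- \frac{66564}{833} \approx -79.909$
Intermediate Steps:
$o{\left(K \right)} = \frac{5}{-3 + \frac{2}{K}}$
$Z = - \frac{612}{49}$ ($Z = - 9 \left(\frac{34}{49} - \frac{34}{-49}\right) = - 9 \left(34 \cdot \frac{1}{49} - - \frac{34}{49}\right) = - 9 \left(\frac{34}{49} + \frac{34}{49}\right) = \left(-9\right) \frac{68}{49} = - \frac{612}{49} \approx -12.49$)
$\left(o{\left(-5 \right)} + 4\right)^{2} Z = \left(\left(-5\right) \left(-5\right) \frac{1}{-2 + 3 \left(-5\right)} + 4\right)^{2} \left(- \frac{612}{49}\right) = \left(\left(-5\right) \left(-5\right) \frac{1}{-2 - 15} + 4\right)^{2} \left(- \frac{612}{49}\right) = \left(\left(-5\right) \left(-5\right) \frac{1}{-17} + 4\right)^{2} \left(- \frac{612}{49}\right) = \left(\left(-5\right) \left(-5\right) \left(- \frac{1}{17}\right) + 4\right)^{2} \left(- \frac{612}{49}\right) = \left(- \frac{25}{17} + 4\right)^{2} \left(- \frac{612}{49}\right) = \left(\frac{43}{17}\right)^{2} \left(- \frac{612}{49}\right) = \frac{1849}{289} \left(- \frac{612}{49}\right) = - \frac{66564}{833}$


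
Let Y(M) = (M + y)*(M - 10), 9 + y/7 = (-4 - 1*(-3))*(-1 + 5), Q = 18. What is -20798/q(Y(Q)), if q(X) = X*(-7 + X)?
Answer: -10399/172572 ≈ -0.060259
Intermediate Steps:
y = -91 (y = -63 + 7*((-4 - 1*(-3))*(-1 + 5)) = -63 + 7*((-4 + 3)*4) = -63 + 7*(-1*4) = -63 + 7*(-4) = -63 - 28 = -91)
Y(M) = (-91 + M)*(-10 + M) (Y(M) = (M - 91)*(M - 10) = (-91 + M)*(-10 + M))
-20798/q(Y(Q)) = -20798*1/((-7 + (910 + 18**2 - 101*18))*(910 + 18**2 - 101*18)) = -20798*1/((-7 + (910 + 324 - 1818))*(910 + 324 - 1818)) = -20798*(-1/(584*(-7 - 584))) = -20798/((-584*(-591))) = -20798/345144 = -20798*1/345144 = -10399/172572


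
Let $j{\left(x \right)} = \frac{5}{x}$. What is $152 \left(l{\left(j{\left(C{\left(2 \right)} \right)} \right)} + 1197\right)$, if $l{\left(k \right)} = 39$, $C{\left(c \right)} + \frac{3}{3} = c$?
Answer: $187872$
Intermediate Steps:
$C{\left(c \right)} = -1 + c$
$152 \left(l{\left(j{\left(C{\left(2 \right)} \right)} \right)} + 1197\right) = 152 \left(39 + 1197\right) = 152 \cdot 1236 = 187872$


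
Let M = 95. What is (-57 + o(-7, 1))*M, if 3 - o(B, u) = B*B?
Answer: -9785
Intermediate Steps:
o(B, u) = 3 - B**2 (o(B, u) = 3 - B*B = 3 - B**2)
(-57 + o(-7, 1))*M = (-57 + (3 - 1*(-7)**2))*95 = (-57 + (3 - 1*49))*95 = (-57 + (3 - 49))*95 = (-57 - 46)*95 = -103*95 = -9785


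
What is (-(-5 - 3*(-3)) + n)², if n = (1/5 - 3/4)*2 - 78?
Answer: 690561/100 ≈ 6905.6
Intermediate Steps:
n = -791/10 (n = (1*(⅕) - 3*¼)*2 - 78 = (⅕ - ¾)*2 - 78 = -11/20*2 - 78 = -11/10 - 78 = -791/10 ≈ -79.100)
(-(-5 - 3*(-3)) + n)² = (-(-5 - 3*(-3)) - 791/10)² = (-(-5 + 9) - 791/10)² = (-1*4 - 791/10)² = (-4 - 791/10)² = (-831/10)² = 690561/100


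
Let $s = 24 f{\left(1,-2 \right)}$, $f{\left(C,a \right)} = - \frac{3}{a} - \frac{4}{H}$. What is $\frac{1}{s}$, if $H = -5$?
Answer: $\frac{5}{276} \approx 0.018116$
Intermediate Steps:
$f{\left(C,a \right)} = \frac{4}{5} - \frac{3}{a}$ ($f{\left(C,a \right)} = - \frac{3}{a} - \frac{4}{-5} = - \frac{3}{a} - - \frac{4}{5} = - \frac{3}{a} + \frac{4}{5} = \frac{4}{5} - \frac{3}{a}$)
$s = \frac{276}{5}$ ($s = 24 \left(\frac{4}{5} - \frac{3}{-2}\right) = 24 \left(\frac{4}{5} - - \frac{3}{2}\right) = 24 \left(\frac{4}{5} + \frac{3}{2}\right) = 24 \cdot \frac{23}{10} = \frac{276}{5} \approx 55.2$)
$\frac{1}{s} = \frac{1}{\frac{276}{5}} = \frac{5}{276}$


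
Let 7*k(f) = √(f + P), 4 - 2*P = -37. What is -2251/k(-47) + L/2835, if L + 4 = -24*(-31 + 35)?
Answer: -20/567 + 15757*I*√106/53 ≈ -0.035273 + 3060.9*I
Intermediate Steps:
P = 41/2 (P = 2 - ½*(-37) = 2 + 37/2 = 41/2 ≈ 20.500)
L = -100 (L = -4 - 24*(-31 + 35) = -4 - 24*4 = -4 - 96 = -100)
k(f) = √(41/2 + f)/7 (k(f) = √(f + 41/2)/7 = √(41/2 + f)/7)
-2251/k(-47) + L/2835 = -2251*14/√(82 + 4*(-47)) - 100/2835 = -2251*14/√(82 - 188) - 100*1/2835 = -2251*(-7*I*√106/53) - 20/567 = -(-15757)*I*√106/53 - 20/567 = 15757*I*√106/53 - 20/567 = -20/567 + 15757*I*√106/53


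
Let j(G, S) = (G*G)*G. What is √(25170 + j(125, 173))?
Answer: √1978295 ≈ 1406.5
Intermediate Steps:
j(G, S) = G³ (j(G, S) = G²*G = G³)
√(25170 + j(125, 173)) = √(25170 + 125³) = √(25170 + 1953125) = √1978295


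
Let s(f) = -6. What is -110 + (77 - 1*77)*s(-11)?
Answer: -110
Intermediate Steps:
-110 + (77 - 1*77)*s(-11) = -110 + (77 - 1*77)*(-6) = -110 + (77 - 77)*(-6) = -110 + 0*(-6) = -110 + 0 = -110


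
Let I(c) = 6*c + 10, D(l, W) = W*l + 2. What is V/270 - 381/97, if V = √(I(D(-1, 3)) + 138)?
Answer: -381/97 + √142/270 ≈ -3.8837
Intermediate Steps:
D(l, W) = 2 + W*l
I(c) = 10 + 6*c
V = √142 (V = √((10 + 6*(2 + 3*(-1))) + 138) = √((10 + 6*(2 - 3)) + 138) = √((10 + 6*(-1)) + 138) = √((10 - 6) + 138) = √(4 + 138) = √142 ≈ 11.916)
V/270 - 381/97 = √142/270 - 381/97 = -381/97 + √142/270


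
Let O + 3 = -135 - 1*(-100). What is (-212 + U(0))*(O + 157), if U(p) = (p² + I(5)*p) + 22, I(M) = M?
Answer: -22610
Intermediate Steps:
O = -38 (O = -3 + (-135 - 1*(-100)) = -3 + (-135 + 100) = -3 - 35 = -38)
U(p) = 22 + p² + 5*p (U(p) = (p² + 5*p) + 22 = 22 + p² + 5*p)
(-212 + U(0))*(O + 157) = (-212 + (22 + 0² + 5*0))*(-38 + 157) = (-212 + (22 + 0 + 0))*119 = (-212 + 22)*119 = -190*119 = -22610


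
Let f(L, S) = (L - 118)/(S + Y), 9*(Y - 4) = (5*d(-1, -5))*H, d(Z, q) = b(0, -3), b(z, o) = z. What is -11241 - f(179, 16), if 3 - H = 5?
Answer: -224881/20 ≈ -11244.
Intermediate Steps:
d(Z, q) = 0
H = -2 (H = 3 - 1*5 = 3 - 5 = -2)
Y = 4 (Y = 4 + ((5*0)*(-2))/9 = 4 + (0*(-2))/9 = 4 + (⅑)*0 = 4 + 0 = 4)
f(L, S) = (-118 + L)/(4 + S) (f(L, S) = (L - 118)/(S + 4) = (-118 + L)/(4 + S))
-11241 - f(179, 16) = -11241 - (-118 + 179)/(4 + 16) = -11241 - 61/20 = -224881/20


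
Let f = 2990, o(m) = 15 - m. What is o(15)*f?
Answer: 0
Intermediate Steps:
o(15)*f = (15 - 1*15)*2990 = (15 - 15)*2990 = 0*2990 = 0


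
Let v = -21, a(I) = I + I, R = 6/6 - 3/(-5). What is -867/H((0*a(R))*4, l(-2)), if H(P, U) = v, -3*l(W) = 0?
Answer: 289/7 ≈ 41.286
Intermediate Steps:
R = 8/5 (R = 6*(1/6) - 3*(-1/5) = 1 + 3/5 = 8/5 ≈ 1.6000)
l(W) = 0 (l(W) = -1/3*0 = 0)
a(I) = 2*I
H(P, U) = -21
-867/H((0*a(R))*4, l(-2)) = -867/(-21) = -867*(-1/21) = 289/7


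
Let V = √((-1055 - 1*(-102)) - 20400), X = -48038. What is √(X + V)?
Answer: √(-48038 + I*√21353) ≈ 0.3334 + 219.18*I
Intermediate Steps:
V = I*√21353 (V = √((-1055 + 102) - 20400) = √(-953 - 20400) = √(-21353) = I*√21353 ≈ 146.13*I)
√(X + V) = √(-48038 + I*√21353)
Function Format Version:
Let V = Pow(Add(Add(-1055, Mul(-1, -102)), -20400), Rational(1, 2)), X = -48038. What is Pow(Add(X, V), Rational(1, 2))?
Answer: Pow(Add(-48038, Mul(I, Pow(21353, Rational(1, 2)))), Rational(1, 2)) ≈ Add(0.3334, Mul(219.18, I))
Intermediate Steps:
V = Mul(I, Pow(21353, Rational(1, 2))) (V = Pow(Add(Add(-1055, 102), -20400), Rational(1, 2)) = Pow(Add(-953, -20400), Rational(1, 2)) = Pow(-21353, Rational(1, 2)) = Mul(I, Pow(21353, Rational(1, 2))) ≈ Mul(146.13, I))
Pow(Add(X, V), Rational(1, 2)) = Pow(Add(-48038, Mul(I, Pow(21353, Rational(1, 2)))), Rational(1, 2))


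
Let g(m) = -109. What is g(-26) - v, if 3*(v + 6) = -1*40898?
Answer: 40589/3 ≈ 13530.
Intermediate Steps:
v = -40916/3 (v = -6 + (-1*40898)/3 = -6 + (1/3)*(-40898) = -6 - 40898/3 = -40916/3 ≈ -13639.)
g(-26) - v = -109 - 1*(-40916/3) = -109 + 40916/3 = 40589/3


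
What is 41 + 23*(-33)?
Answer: -718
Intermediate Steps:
41 + 23*(-33) = 41 - 759 = -718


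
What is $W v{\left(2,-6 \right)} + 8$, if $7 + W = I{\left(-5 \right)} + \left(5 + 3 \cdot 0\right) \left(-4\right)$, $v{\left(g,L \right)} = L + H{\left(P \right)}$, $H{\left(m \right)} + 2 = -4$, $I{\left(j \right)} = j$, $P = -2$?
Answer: $392$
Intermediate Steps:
$H{\left(m \right)} = -6$ ($H{\left(m \right)} = -2 - 4 = -6$)
$v{\left(g,L \right)} = -6 + L$ ($v{\left(g,L \right)} = L - 6 = -6 + L$)
$W = -32$ ($W = -7 + \left(-5 + \left(5 + 3 \cdot 0\right) \left(-4\right)\right) = -7 + \left(-5 + \left(5 + 0\right) \left(-4\right)\right) = -7 + \left(-5 + 5 \left(-4\right)\right) = -7 - 25 = -32$)
$W v{\left(2,-6 \right)} + 8 = - 32 \left(-6 - 6\right) + 8 = \left(-32\right) \left(-12\right) + 8 = 384 + 8 = 392$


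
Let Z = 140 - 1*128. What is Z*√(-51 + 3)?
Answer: 48*I*√3 ≈ 83.138*I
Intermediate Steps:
Z = 12 (Z = 140 - 128 = 12)
Z*√(-51 + 3) = 12*√(-51 + 3) = 12*√(-48) = 12*(4*I*√3) = 48*I*√3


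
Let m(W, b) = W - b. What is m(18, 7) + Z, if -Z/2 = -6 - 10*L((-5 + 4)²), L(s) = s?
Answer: 43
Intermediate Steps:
Z = 32 (Z = -2*(-6 - 10*(-5 + 4)²) = -2*(-6 - 10*(-1)²) = -2*(-6 - 10*1) = -2*(-6 - 10) = -2*(-16) = 32)
m(18, 7) + Z = (18 - 1*7) + 32 = (18 - 7) + 32 = 11 + 32 = 43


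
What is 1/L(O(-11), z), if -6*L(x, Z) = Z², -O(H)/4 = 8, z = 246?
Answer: -1/10086 ≈ -9.9147e-5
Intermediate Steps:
O(H) = -32 (O(H) = -4*8 = -32)
L(x, Z) = -Z²/6
1/L(O(-11), z) = 1/(-⅙*246²) = 1/(-⅙*60516) = 1/(-10086) = -1/10086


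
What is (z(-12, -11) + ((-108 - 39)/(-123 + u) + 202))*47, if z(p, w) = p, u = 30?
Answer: 279133/31 ≈ 9004.3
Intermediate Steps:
(z(-12, -11) + ((-108 - 39)/(-123 + u) + 202))*47 = (-12 + ((-108 - 39)/(-123 + 30) + 202))*47 = (-12 + (-147/(-93) + 202))*47 = (-12 + (-147*(-1/93) + 202))*47 = (-12 + (49/31 + 202))*47 = (-12 + 6311/31)*47 = (5939/31)*47 = 279133/31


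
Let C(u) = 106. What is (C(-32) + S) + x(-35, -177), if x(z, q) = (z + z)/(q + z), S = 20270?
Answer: 2159891/106 ≈ 20376.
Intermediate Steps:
x(z, q) = 2*z/(q + z) (x(z, q) = (2*z)/(q + z) = 2*z/(q + z))
(C(-32) + S) + x(-35, -177) = (106 + 20270) + 2*(-35)/(-177 - 35) = 20376 + 2*(-35)/(-212) = 20376 + 2*(-35)*(-1/212) = 20376 + 35/106 = 2159891/106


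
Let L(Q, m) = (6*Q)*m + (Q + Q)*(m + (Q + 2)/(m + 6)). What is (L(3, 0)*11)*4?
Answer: 220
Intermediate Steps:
L(Q, m) = 2*Q*(m + (2 + Q)/(6 + m)) + 6*Q*m (L(Q, m) = 6*Q*m + (2*Q)*(m + (2 + Q)/(6 + m)) = 6*Q*m + 2*Q*(m + (2 + Q)/(6 + m)) = 2*Q*(m + (2 + Q)/(6 + m)) + 6*Q*m)
(L(3, 0)*11)*4 = ((2*3*(2 + 3 + 4*0² + 24*0)/(6 + 0))*11)*4 = ((2*3*(2 + 3 + 4*0 + 0)/6)*11)*4 = ((2*3*(⅙)*(2 + 3 + 0 + 0))*11)*4 = ((2*3*(⅙)*5)*11)*4 = (5*11)*4 = 55*4 = 220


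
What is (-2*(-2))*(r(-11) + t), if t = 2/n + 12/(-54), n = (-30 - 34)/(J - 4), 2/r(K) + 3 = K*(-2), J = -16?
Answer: 695/342 ≈ 2.0322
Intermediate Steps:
r(K) = 2/(-3 - 2*K) (r(K) = 2/(-3 + K*(-2)) = 2/(-3 - 2*K))
n = 16/5 (n = (-30 - 34)/(-16 - 4) = -64/(-20) = -64*(-1/20) = 16/5 ≈ 3.2000)
t = 29/72 (t = 2/(16/5) + 12/(-54) = 2*(5/16) + 12*(-1/54) = 5/8 - 2/9 = 29/72 ≈ 0.40278)
(-2*(-2))*(r(-11) + t) = (-2*(-2))*(-2/(3 + 2*(-11)) + 29/72) = 4*(-2/(3 - 22) + 29/72) = 4*(-2/(-19) + 29/72) = 4*(-2*(-1/19) + 29/72) = 4*(2/19 + 29/72) = 4*(695/1368) = 695/342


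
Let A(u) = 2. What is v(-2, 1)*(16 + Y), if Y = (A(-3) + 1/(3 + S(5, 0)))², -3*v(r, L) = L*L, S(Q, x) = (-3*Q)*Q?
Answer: -103393/15552 ≈ -6.6482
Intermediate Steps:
S(Q, x) = -3*Q²
v(r, L) = -L²/3 (v(r, L) = -L*L/3 = -L²/3)
Y = 20449/5184 (Y = (2 + 1/(3 - 3*5²))² = (2 + 1/(3 - 3*25))² = (2 + 1/(3 - 75))² = (2 + 1/(-72))² = (2 - 1/72)² = (143/72)² = 20449/5184 ≈ 3.9446)
v(-2, 1)*(16 + Y) = (-⅓*1²)*(16 + 20449/5184) = -⅓*1*(103393/5184) = -⅓*103393/5184 = -103393/15552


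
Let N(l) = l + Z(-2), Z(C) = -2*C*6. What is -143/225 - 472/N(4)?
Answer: -27551/1575 ≈ -17.493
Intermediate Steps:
Z(C) = -12*C
N(l) = 24 + l (N(l) = l - 12*(-2) = l + 24 = 24 + l)
-143/225 - 472/N(4) = -143/225 - 472/(24 + 4) = -143*1/225 - 472/28 = -143/225 - 472*1/28 = -143/225 - 118/7 = -27551/1575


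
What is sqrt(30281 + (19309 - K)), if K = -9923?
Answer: sqrt(59513) ≈ 243.95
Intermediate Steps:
sqrt(30281 + (19309 - K)) = sqrt(30281 + (19309 - 1*(-9923))) = sqrt(30281 + (19309 + 9923)) = sqrt(30281 + 29232) = sqrt(59513)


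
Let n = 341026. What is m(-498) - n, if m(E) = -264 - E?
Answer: -340792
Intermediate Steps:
m(-498) - n = (-264 - 1*(-498)) - 1*341026 = (-264 + 498) - 341026 = 234 - 341026 = -340792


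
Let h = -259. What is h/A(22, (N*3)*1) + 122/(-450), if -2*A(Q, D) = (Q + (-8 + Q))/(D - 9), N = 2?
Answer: -19547/450 ≈ -43.438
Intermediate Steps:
A(Q, D) = -(-8 + 2*Q)/(2*(-9 + D)) (A(Q, D) = -(Q + (-8 + Q))/(2*(D - 9)) = -(-8 + 2*Q)/(2*(-9 + D)))
h/A(22, (N*3)*1) + 122/(-450) = -259*(-9 + (2*3)*1)/(4 - 1*22) + 122/(-450) = -259*(-9 + 6*1)/(4 - 22) + 122*(-1/450) = -259/(-18/(-9 + 6)) - 61/225 = -259/(-18/(-3)) - 61/225 = -259/((-1/3*(-18))) - 61/225 = -259/6 - 61/225 = -19547/450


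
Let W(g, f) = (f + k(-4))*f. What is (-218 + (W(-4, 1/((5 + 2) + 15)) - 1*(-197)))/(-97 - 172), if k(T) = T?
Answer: 10251/130196 ≈ 0.078735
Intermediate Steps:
W(g, f) = f*(-4 + f) (W(g, f) = (f - 4)*f = (-4 + f)*f = f*(-4 + f))
(-218 + (W(-4, 1/((5 + 2) + 15)) - 1*(-197)))/(-97 - 172) = (-218 + ((-4 + 1/((5 + 2) + 15))/((5 + 2) + 15) - 1*(-197)))/(-97 - 172) = (-218 + ((-4 + 1/(7 + 15))/(7 + 15) + 197))/(-269) = (-218 + ((-4 + 1/22)/22 + 197))*(-1/269) = (-218 + ((1/22)*(-87/22) + 197))*(-1/269) = (-218 + (-87/484 + 197))*(-1/269) = (-218 + 95261/484)*(-1/269) = -10251/484*(-1/269) = 10251/130196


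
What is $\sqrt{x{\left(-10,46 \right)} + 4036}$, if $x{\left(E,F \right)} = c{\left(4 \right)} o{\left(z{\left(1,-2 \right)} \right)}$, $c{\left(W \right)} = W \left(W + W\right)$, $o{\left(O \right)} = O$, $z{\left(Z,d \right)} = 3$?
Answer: $2 \sqrt{1033} \approx 64.281$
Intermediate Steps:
$c{\left(W \right)} = 2 W^{2}$ ($c{\left(W \right)} = W 2 W = 2 W^{2}$)
$x{\left(E,F \right)} = 96$ ($x{\left(E,F \right)} = 2 \cdot 4^{2} \cdot 3 = 2 \cdot 16 \cdot 3 = 32 \cdot 3 = 96$)
$\sqrt{x{\left(-10,46 \right)} + 4036} = \sqrt{96 + 4036} = \sqrt{4132} = 2 \sqrt{1033}$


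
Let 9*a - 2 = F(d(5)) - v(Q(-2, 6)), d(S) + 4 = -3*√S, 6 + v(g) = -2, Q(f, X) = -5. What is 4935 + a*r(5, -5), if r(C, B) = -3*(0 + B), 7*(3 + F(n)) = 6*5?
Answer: 104030/21 ≈ 4953.8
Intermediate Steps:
v(g) = -8 (v(g) = -6 - 2 = -8)
d(S) = -4 - 3*√S
F(n) = 9/7 (F(n) = -3 + (6*5)/7 = -3 + (⅐)*30 = -3 + 30/7 = 9/7)
r(C, B) = -3*B
a = 79/63 (a = 2/9 + (9/7 - 1*(-8))/9 = 2/9 + (9/7 + 8)/9 = 2/9 + (⅑)*(65/7) = 2/9 + 65/63 = 79/63 ≈ 1.2540)
4935 + a*r(5, -5) = 4935 + 79*(-3*(-5))/63 = 4935 + (79/63)*15 = 4935 + 395/21 = 104030/21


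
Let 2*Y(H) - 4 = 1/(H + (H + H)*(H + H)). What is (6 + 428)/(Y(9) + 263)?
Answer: 41292/25213 ≈ 1.6377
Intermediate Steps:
Y(H) = 2 + 1/(2*(H + 4*H²)) (Y(H) = 2 + 1/(2*(H + (H + H)*(H + H))) = 2 + 1/(2*(H + (2*H)*(2*H))) = 2 + 1/(2*(H + 4*H²)))
(6 + 428)/(Y(9) + 263) = (6 + 428)/((½)*(1 + 4*9 + 16*9²)/(9*(1 + 4*9)) + 263) = 434/((½)*(⅑)*(1 + 36 + 16*81)/(1 + 36) + 263) = 434/((½)*(⅑)*(1 + 36 + 1296)/37 + 263) = 434/((½)*(⅑)*(1/37)*1333 + 263) = 434/(1333/666 + 263) = 434/(176491/666) = 434*(666/176491) = 41292/25213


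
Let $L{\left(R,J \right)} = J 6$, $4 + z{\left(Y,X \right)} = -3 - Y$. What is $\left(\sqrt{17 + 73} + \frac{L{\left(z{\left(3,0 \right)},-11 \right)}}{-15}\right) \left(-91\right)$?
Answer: $- \frac{2002}{5} - 273 \sqrt{10} \approx -1263.7$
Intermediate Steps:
$z{\left(Y,X \right)} = -7 - Y$ ($z{\left(Y,X \right)} = -4 - \left(3 + Y\right) = -7 - Y$)
$L{\left(R,J \right)} = 6 J$
$\left(\sqrt{17 + 73} + \frac{L{\left(z{\left(3,0 \right)},-11 \right)}}{-15}\right) \left(-91\right) = \left(\sqrt{17 + 73} + \frac{6 \left(-11\right)}{-15}\right) \left(-91\right) = \left(\sqrt{90} - - \frac{22}{5}\right) \left(-91\right) = \left(3 \sqrt{10} + \frac{22}{5}\right) \left(-91\right) = \left(\frac{22}{5} + 3 \sqrt{10}\right) \left(-91\right) = - \frac{2002}{5} - 273 \sqrt{10}$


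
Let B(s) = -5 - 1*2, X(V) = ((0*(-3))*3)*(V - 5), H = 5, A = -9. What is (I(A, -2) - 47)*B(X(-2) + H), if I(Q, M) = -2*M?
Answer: 301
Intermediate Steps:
X(V) = 0 (X(V) = (0*3)*(-5 + V) = 0*(-5 + V) = 0)
B(s) = -7 (B(s) = -5 - 2 = -7)
(I(A, -2) - 47)*B(X(-2) + H) = (-2*(-2) - 47)*(-7) = (4 - 47)*(-7) = -43*(-7) = 301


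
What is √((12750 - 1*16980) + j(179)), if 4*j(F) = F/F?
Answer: I*√16919/2 ≈ 65.036*I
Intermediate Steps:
j(F) = ¼ (j(F) = (F/F)/4 = (¼)*1 = ¼)
√((12750 - 1*16980) + j(179)) = √((12750 - 1*16980) + ¼) = √((12750 - 16980) + ¼) = √(-4230 + ¼) = √(-16919/4) = I*√16919/2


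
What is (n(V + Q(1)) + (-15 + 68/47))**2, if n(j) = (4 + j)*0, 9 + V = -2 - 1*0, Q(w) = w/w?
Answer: 405769/2209 ≈ 183.69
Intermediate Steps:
Q(w) = 1
V = -11 (V = -9 + (-2 - 1*0) = -9 + (-2 + 0) = -9 - 2 = -11)
n(j) = 0
(n(V + Q(1)) + (-15 + 68/47))**2 = (0 + (-15 + 68/47))**2 = (0 - 637/47)**2 = (-637/47)**2 = 405769/2209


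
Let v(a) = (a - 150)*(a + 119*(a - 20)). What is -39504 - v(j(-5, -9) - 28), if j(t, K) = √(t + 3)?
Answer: -1060984 + 27100*I*√2 ≈ -1.061e+6 + 38325.0*I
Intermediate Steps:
j(t, K) = √(3 + t)
v(a) = (-2380 + 120*a)*(-150 + a) (v(a) = (-150 + a)*(a + 119*(-20 + a)) = (-150 + a)*(a + (-2380 + 119*a)) = (-150 + a)*(-2380 + 120*a) = (-2380 + 120*a)*(-150 + a))
-39504 - v(j(-5, -9) - 28) = -39504 - (357000 - 20380*(√(3 - 5) - 28) + 120*(√(3 - 5) - 28)²) = -39504 - (357000 - 20380*(√(-2) - 28) + 120*(√(-2) - 28)²) = -39504 - (357000 - 20380*(I*√2 - 28) + 120*(I*√2 - 28)²) = -39504 - (357000 - 20380*(-28 + I*√2) + 120*(-28 + I*√2)²) = -39504 - (357000 + (570640 - 20380*I*√2) + 120*(-28 + I*√2)²) = -39504 - (927640 + 120*(-28 + I*√2)² - 20380*I*√2) = -39504 + (-927640 - 120*(-28 + I*√2)² + 20380*I*√2) = -967144 - 120*(-28 + I*√2)² + 20380*I*√2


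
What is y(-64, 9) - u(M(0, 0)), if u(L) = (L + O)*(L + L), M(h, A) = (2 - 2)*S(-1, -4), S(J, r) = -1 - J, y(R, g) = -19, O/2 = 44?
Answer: -19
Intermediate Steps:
O = 88 (O = 2*44 = 88)
M(h, A) = 0 (M(h, A) = (2 - 2)*(-1 - 1*(-1)) = 0*(-1 + 1) = 0*0 = 0)
u(L) = 2*L*(88 + L) (u(L) = (L + 88)*(L + L) = (88 + L)*(2*L) = 2*L*(88 + L))
y(-64, 9) - u(M(0, 0)) = -19 - 2*0*(88 + 0) = -19 - 2*0*88 = -19 - 1*0 = -19 + 0 = -19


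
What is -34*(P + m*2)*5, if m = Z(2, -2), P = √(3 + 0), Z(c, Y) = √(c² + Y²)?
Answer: -680*√2 - 170*√3 ≈ -1256.1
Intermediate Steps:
Z(c, Y) = √(Y² + c²)
P = √3 ≈ 1.7320
m = 2*√2 (m = √((-2)² + 2²) = √(4 + 4) = √8 = 2*√2 ≈ 2.8284)
-34*(P + m*2)*5 = -34*(√3 + (2*√2)*2)*5 = -34*(√3 + 4*√2)*5 = (-136*√2 - 34*√3)*5 = -680*√2 - 170*√3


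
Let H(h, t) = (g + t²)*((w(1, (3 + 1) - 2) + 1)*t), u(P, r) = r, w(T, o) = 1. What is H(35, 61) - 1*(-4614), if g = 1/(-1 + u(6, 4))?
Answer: 1375850/3 ≈ 4.5862e+5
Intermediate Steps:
g = ⅓ (g = 1/(-1 + 4) = 1/3 = ⅓ ≈ 0.33333)
H(h, t) = 2*t*(⅓ + t²) (H(h, t) = (⅓ + t²)*((1 + 1)*t) = (⅓ + t²)*(2*t) = 2*t*(⅓ + t²))
H(35, 61) - 1*(-4614) = 2*61*(⅓ + 61²) - 1*(-4614) = 2*61*(⅓ + 3721) + 4614 = 2*61*(11164/3) + 4614 = 1362008/3 + 4614 = 1375850/3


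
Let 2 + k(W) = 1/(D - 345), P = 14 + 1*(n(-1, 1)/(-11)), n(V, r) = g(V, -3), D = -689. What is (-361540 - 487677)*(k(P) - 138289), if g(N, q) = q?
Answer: 121431997313215/1034 ≈ 1.1744e+11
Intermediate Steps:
n(V, r) = -3
P = 157/11 (P = 14 + 1*(-3/(-11)) = 14 + 1*(-3*(-1/11)) = 14 + 1*(3/11) = 14 + 3/11 = 157/11 ≈ 14.273)
k(W) = -2069/1034 (k(W) = -2 + 1/(-689 - 345) = -2 + 1/(-1034) = -2 - 1/1034 = -2069/1034)
(-361540 - 487677)*(k(P) - 138289) = (-361540 - 487677)*(-2069/1034 - 138289) = -849217*(-142992895/1034) = 121431997313215/1034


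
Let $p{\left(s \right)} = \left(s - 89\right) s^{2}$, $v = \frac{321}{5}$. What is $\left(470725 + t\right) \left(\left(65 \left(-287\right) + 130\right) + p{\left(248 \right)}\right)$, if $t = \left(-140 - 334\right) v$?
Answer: $\frac{21487702058781}{5} \approx 4.2975 \cdot 10^{12}$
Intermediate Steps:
$v = \frac{321}{5}$ ($v = 321 \cdot \frac{1}{5} = \frac{321}{5} \approx 64.2$)
$t = - \frac{152154}{5}$ ($t = \left(-140 - 334\right) \frac{321}{5} = \left(-474\right) \frac{321}{5} = - \frac{152154}{5} \approx -30431.0$)
$p{\left(s \right)} = s^{2} \left(-89 + s\right)$ ($p{\left(s \right)} = \left(s - 89\right) s^{2} = \left(-89 + s\right) s^{2} = s^{2} \left(-89 + s\right)$)
$\left(470725 + t\right) \left(\left(65 \left(-287\right) + 130\right) + p{\left(248 \right)}\right) = \left(470725 - \frac{152154}{5}\right) \left(\left(65 \left(-287\right) + 130\right) + 248^{2} \left(-89 + 248\right)\right) = \frac{2201471 \left(\left(-18655 + 130\right) + 61504 \cdot 159\right)}{5} = \frac{2201471 \left(-18525 + 9779136\right)}{5} = \frac{2201471}{5} \cdot 9760611 = \frac{21487702058781}{5}$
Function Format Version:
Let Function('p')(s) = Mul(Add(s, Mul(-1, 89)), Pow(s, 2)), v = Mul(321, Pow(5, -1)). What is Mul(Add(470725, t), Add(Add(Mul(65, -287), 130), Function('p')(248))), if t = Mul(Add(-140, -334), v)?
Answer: Rational(21487702058781, 5) ≈ 4.2975e+12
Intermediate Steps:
v = Rational(321, 5) (v = Mul(321, Rational(1, 5)) = Rational(321, 5) ≈ 64.200)
t = Rational(-152154, 5) (t = Mul(Add(-140, -334), Rational(321, 5)) = Mul(-474, Rational(321, 5)) = Rational(-152154, 5) ≈ -30431.)
Function('p')(s) = Mul(Pow(s, 2), Add(-89, s)) (Function('p')(s) = Mul(Add(s, -89), Pow(s, 2)) = Mul(Add(-89, s), Pow(s, 2)) = Mul(Pow(s, 2), Add(-89, s)))
Mul(Add(470725, t), Add(Add(Mul(65, -287), 130), Function('p')(248))) = Mul(Add(470725, Rational(-152154, 5)), Add(Add(Mul(65, -287), 130), Mul(Pow(248, 2), Add(-89, 248)))) = Mul(Rational(2201471, 5), Add(Add(-18655, 130), Mul(61504, 159))) = Mul(Rational(2201471, 5), Add(-18525, 9779136)) = Mul(Rational(2201471, 5), 9760611) = Rational(21487702058781, 5)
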